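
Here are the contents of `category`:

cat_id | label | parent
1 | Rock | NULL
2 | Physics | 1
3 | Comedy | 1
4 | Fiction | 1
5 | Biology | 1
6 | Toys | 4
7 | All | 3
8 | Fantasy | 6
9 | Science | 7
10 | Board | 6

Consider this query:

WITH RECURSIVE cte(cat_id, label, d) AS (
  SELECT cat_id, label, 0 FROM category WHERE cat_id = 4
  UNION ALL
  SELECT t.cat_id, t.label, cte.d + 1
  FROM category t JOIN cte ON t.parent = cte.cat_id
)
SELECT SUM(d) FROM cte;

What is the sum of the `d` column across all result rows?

Base: cat_id=4 (Fiction) at d 0.
Iteration 1: rows with parent in {4} -> Toys (id 6, d 1).
Iteration 2: rows with parent in {6} -> Fantasy (id 8, d 2), Board (id 10, d 2).
Iteration 3: no rows with parent in {8,10}; recursion stops.
SUM(d) = 0 + 1 + 2 + 2 = 5.

5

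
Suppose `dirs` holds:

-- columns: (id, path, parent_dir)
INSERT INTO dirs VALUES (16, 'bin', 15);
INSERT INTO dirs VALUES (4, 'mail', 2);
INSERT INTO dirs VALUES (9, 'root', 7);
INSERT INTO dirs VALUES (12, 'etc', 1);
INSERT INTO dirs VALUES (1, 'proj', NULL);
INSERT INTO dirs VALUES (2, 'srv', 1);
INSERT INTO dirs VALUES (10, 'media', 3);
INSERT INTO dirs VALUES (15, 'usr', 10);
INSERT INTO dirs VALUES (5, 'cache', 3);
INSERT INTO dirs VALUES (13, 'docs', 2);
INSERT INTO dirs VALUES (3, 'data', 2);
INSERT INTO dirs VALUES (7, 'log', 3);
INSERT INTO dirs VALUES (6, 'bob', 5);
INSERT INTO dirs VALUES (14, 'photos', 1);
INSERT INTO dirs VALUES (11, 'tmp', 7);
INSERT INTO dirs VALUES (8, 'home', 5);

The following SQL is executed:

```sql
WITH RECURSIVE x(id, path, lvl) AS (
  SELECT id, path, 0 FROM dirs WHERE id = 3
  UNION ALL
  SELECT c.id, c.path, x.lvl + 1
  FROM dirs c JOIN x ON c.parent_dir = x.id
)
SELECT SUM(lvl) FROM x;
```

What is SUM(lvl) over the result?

Base: id=3 (data) at lvl 0.
Iteration 1: rows with parent_dir in {3} -> cache (id 5, lvl 1), log (id 7, lvl 1), media (id 10, lvl 1).
Iteration 2: rows with parent_dir in {5,7,10} -> bob (id 6, lvl 2), home (id 8, lvl 2), root (id 9, lvl 2), tmp (id 11, lvl 2), usr (id 15, lvl 2).
Iteration 3: rows with parent_dir in {6,8,9,11,15} -> bin (id 16, lvl 3).
Iteration 4: no rows with parent_dir in {16}; recursion stops.
SUM(lvl) = 0 + 1 + 1 + 1 + 2 + 2 + 2 + 2 + 2 + 3 = 16.

16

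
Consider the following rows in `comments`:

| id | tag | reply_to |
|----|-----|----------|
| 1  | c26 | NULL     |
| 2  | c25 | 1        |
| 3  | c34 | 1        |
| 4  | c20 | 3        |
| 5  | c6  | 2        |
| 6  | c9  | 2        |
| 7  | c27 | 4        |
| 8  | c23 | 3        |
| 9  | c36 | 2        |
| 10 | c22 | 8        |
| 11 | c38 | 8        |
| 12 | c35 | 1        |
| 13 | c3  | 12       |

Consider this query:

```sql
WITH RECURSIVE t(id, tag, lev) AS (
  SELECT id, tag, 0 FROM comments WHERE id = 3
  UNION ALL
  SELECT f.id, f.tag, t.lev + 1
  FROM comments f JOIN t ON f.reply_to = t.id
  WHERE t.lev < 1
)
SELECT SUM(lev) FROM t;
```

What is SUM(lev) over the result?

Base: id=3 (c34) at lev 0.
Iteration 1: rows with reply_to in {3} -> c20 (id 4, lev 1), c23 (id 8, lev 1).
Iteration 2: lev < 1 fails for all current rows; recursion stops.
SUM(lev) = 0 + 1 + 1 = 2.

2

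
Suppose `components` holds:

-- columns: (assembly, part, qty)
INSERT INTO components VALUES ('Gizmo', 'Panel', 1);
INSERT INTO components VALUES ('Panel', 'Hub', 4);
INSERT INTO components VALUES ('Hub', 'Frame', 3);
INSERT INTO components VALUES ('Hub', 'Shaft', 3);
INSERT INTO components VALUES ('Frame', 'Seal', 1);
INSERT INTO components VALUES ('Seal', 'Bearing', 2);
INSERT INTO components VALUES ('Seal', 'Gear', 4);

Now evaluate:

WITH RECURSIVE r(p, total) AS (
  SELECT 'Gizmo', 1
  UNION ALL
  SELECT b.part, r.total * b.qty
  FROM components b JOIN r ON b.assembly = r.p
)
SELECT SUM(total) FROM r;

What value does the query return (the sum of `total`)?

114

Base: (Gizmo, total=1).
Iteration 1: components of {Gizmo} -> Panel = 1*1 = 1.
Iteration 2: components of {Panel} -> Hub = 1*4 = 4.
Iteration 3: components of {Hub} -> Frame = 4*3 = 12, Shaft = 4*3 = 12.
Iteration 4: components of {Frame,Shaft} -> Seal = 12*1 = 12.
Iteration 5: components of {Seal} -> Bearing = 12*2 = 24, Gear = 12*4 = 48.
Iteration 6: no further components; recursion stops.
SUM(total) = 1 + 1 + 4 + 12 + 12 + 12 + 24 + 48 = 114.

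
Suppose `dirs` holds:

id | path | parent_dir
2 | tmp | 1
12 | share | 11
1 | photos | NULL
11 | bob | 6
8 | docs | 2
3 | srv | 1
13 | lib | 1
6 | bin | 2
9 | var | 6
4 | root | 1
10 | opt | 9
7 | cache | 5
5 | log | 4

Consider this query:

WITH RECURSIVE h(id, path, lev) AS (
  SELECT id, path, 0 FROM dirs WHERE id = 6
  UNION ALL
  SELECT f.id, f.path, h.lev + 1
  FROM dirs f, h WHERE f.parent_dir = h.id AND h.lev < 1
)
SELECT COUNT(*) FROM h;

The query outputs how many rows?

3

Base: id=6 (bin) at lev 0.
Iteration 1: rows with parent_dir in {6} -> var (id 9, lev 1), bob (id 11, lev 1).
Iteration 2: lev < 1 fails for all current rows; recursion stops.
Total rows emitted: 3.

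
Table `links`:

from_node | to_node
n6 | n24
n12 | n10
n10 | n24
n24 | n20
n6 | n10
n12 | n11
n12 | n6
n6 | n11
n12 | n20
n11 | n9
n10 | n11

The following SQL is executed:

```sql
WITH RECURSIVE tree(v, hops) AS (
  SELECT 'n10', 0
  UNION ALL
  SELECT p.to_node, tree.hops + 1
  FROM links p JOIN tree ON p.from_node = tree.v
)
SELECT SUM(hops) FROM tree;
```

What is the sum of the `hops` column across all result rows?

Base: (n10, hops=0).
Iteration 1: edges from {n10} -> (n11, hops=1), (n24, hops=1).
Iteration 2: edges from {n11,n24} -> (n20, hops=2), (n9, hops=2).
Iteration 3: no outgoing edges from {n20,n9}; recursion stops.
SUM(hops) = 0 + 1 + 1 + 2 + 2 = 6.

6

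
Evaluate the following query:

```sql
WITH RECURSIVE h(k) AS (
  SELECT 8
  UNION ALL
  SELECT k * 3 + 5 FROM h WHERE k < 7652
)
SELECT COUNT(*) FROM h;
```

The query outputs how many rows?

Base: k=8.
Iteration 1: 8 < 7652 holds -> k = 8 * 3 + 5 = 29.
Iteration 2: 29 < 7652 holds -> k = 29 * 3 + 5 = 92.
Iteration 3: 92 < 7652 holds -> k = 92 * 3 + 5 = 281.
Iteration 4: 281 < 7652 holds -> k = 281 * 3 + 5 = 848.
Iteration 5: 848 < 7652 holds -> k = 848 * 3 + 5 = 2549.
Iteration 6: 2549 < 7652 holds -> k = 2549 * 3 + 5 = 7652.
Iteration 7: 7652 < 7652 fails; recursion stops.
Total rows emitted: 7.

7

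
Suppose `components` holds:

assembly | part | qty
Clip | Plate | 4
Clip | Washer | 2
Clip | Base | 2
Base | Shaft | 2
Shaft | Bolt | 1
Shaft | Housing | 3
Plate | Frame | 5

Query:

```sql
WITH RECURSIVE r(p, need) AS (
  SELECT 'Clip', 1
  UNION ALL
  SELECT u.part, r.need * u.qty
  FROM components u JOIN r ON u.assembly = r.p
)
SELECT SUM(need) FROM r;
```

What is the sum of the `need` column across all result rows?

Base: (Clip, need=1).
Iteration 1: components of {Clip} -> Base = 1*2 = 2, Plate = 1*4 = 4, Washer = 1*2 = 2.
Iteration 2: components of {Base,Plate,Washer} -> Frame = 4*5 = 20, Shaft = 2*2 = 4.
Iteration 3: components of {Frame,Shaft} -> Bolt = 4*1 = 4, Housing = 4*3 = 12.
Iteration 4: no further components; recursion stops.
SUM(need) = 1 + 4 + 2 + 2 + 20 + 4 + 4 + 12 = 49.

49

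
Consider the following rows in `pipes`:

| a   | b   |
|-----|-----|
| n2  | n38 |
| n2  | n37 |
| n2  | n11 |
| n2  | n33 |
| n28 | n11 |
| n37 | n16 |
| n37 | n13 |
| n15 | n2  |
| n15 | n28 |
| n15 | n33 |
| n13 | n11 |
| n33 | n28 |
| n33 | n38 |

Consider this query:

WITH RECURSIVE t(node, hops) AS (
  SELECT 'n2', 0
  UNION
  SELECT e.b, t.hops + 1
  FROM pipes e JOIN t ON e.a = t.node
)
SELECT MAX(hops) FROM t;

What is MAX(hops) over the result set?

Base: (n2, hops=0).
Iteration 1: edges from {n2} -> (n11, hops=1), (n33, hops=1), (n37, hops=1), (n38, hops=1).
Iteration 2: edges from {n11,n33,n37,n38} -> (n13, hops=2), (n16, hops=2), (n28, hops=2), (n38, hops=2).
Iteration 3: edges from {n13,n16,n28,n38} -> (n11, hops=3). [UNION drops 1 duplicate row(s)]
Iteration 4: no outgoing edges from {n11}; recursion stops.
hops values: 0, 1, 1, 1, 1, 2, 2, 2, 2, 3; the maximum is 3.

3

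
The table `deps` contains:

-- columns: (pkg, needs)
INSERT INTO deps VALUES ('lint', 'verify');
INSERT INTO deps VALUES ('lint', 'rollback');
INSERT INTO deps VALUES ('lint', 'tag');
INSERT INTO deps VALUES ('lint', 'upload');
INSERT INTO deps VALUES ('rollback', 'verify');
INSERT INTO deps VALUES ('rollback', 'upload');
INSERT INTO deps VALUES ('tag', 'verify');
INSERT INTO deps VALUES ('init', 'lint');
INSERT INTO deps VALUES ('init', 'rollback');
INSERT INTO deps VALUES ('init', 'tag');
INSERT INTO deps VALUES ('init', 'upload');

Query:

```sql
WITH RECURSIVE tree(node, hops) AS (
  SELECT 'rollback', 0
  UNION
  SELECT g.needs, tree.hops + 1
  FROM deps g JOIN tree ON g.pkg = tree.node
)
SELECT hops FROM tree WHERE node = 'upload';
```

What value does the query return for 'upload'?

Base: (rollback, hops=0).
Iteration 1: edges from {rollback} -> (upload, hops=1), (verify, hops=1).
Iteration 2: no outgoing edges from {upload,verify}; recursion stops.

1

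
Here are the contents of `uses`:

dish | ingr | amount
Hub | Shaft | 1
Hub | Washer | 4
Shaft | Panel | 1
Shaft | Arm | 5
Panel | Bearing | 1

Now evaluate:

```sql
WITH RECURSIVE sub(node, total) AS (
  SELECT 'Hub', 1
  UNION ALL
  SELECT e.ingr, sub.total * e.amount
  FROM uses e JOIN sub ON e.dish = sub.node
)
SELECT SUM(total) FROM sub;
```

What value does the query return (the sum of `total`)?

13

Base: (Hub, total=1).
Iteration 1: components of {Hub} -> Shaft = 1*1 = 1, Washer = 1*4 = 4.
Iteration 2: components of {Shaft,Washer} -> Arm = 1*5 = 5, Panel = 1*1 = 1.
Iteration 3: components of {Arm,Panel} -> Bearing = 1*1 = 1.
Iteration 4: no further components; recursion stops.
SUM(total) = 1 + 1 + 4 + 1 + 5 + 1 = 13.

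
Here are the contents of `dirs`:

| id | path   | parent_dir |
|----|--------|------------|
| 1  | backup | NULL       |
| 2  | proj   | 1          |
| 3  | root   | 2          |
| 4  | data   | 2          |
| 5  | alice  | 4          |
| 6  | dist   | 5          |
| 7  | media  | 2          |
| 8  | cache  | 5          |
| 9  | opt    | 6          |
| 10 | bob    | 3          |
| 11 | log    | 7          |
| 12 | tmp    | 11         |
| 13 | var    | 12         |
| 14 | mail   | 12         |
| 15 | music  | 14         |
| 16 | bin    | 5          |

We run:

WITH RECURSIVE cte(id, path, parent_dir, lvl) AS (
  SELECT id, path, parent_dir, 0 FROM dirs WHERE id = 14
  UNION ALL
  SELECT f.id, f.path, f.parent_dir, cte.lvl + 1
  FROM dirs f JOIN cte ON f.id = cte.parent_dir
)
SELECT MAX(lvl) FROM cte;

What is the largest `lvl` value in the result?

Base: id=14 (mail), parent_dir=12, lvl 0.
Iteration 1: join on id=12 -> tmp (id 12, parent_dir=11, lvl 1).
Iteration 2: join on id=11 -> log (id 11, parent_dir=7, lvl 2).
Iteration 3: join on id=7 -> media (id 7, parent_dir=2, lvl 3).
Iteration 4: join on id=2 -> proj (id 2, parent_dir=1, lvl 4).
Iteration 5: join on id=1 -> backup (id 1, parent_dir=NULL, lvl 5).
Iteration 6: parent_dir is NULL; no match; recursion stops.
lvl values: 0, 1, 2, 3, 4, 5; the maximum is 5.

5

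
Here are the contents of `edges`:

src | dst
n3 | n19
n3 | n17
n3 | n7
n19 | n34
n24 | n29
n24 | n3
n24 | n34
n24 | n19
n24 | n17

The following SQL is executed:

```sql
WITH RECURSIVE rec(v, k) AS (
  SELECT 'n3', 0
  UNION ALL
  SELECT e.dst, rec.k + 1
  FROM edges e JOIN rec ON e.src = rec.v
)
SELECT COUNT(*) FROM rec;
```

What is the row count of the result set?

Base: (n3, k=0).
Iteration 1: edges from {n3} -> (n17, k=1), (n19, k=1), (n7, k=1).
Iteration 2: edges from {n17,n19,n7} -> (n34, k=2).
Iteration 3: no outgoing edges from {n34}; recursion stops.
Total rows emitted: 5.

5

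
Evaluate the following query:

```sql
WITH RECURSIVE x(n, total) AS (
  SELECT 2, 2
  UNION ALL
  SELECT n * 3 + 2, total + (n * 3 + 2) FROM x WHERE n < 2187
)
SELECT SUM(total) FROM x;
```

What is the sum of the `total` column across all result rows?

14712

Base: n=2, total=2.
Iteration 1: 2 < 2187 holds -> n = 2 * 3 + 2 = 8, total = 2 + 8 = 10.
Iteration 2: 8 < 2187 holds -> n = 8 * 3 + 2 = 26, total = 10 + 26 = 36.
Iteration 3: 26 < 2187 holds -> n = 26 * 3 + 2 = 80, total = 36 + 80 = 116.
Iteration 4: 80 < 2187 holds -> n = 80 * 3 + 2 = 242, total = 116 + 242 = 358.
Iteration 5: 242 < 2187 holds -> n = 242 * 3 + 2 = 728, total = 358 + 728 = 1086.
Iteration 6: 728 < 2187 holds -> n = 728 * 3 + 2 = 2186, total = 1086 + 2186 = 3272.
Iteration 7: 2186 < 2187 holds -> n = 2186 * 3 + 2 = 6560, total = 3272 + 6560 = 9832.
Iteration 8: 6560 < 2187 fails; recursion stops.
SUM(total) = 2 + 10 + 36 + 116 + 358 + 1086 + 3272 + 9832 = 14712.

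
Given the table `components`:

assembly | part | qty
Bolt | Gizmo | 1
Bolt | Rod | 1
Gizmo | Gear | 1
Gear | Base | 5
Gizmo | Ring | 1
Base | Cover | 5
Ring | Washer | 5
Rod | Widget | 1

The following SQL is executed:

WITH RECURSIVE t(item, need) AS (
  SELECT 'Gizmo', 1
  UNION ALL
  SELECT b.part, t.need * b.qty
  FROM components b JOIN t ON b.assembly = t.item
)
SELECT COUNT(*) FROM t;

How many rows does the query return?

6

Base: (Gizmo, need=1).
Iteration 1: components of {Gizmo} -> Gear = 1*1 = 1, Ring = 1*1 = 1.
Iteration 2: components of {Gear,Ring} -> Base = 1*5 = 5, Washer = 1*5 = 5.
Iteration 3: components of {Base,Washer} -> Cover = 5*5 = 25.
Iteration 4: no further components; recursion stops.
Total rows emitted: 6.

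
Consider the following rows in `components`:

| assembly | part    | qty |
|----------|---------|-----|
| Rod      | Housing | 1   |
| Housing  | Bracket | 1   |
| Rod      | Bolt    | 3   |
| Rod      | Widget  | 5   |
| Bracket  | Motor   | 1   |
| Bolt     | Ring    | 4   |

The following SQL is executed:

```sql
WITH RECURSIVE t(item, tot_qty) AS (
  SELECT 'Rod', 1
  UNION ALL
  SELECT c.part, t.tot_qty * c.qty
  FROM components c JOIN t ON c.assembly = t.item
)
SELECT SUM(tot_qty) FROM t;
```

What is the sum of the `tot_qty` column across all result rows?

24

Base: (Rod, tot_qty=1).
Iteration 1: components of {Rod} -> Bolt = 1*3 = 3, Housing = 1*1 = 1, Widget = 1*5 = 5.
Iteration 2: components of {Bolt,Housing,Widget} -> Bracket = 1*1 = 1, Ring = 3*4 = 12.
Iteration 3: components of {Bracket,Ring} -> Motor = 1*1 = 1.
Iteration 4: no further components; recursion stops.
SUM(tot_qty) = 1 + 1 + 3 + 5 + 1 + 12 + 1 = 24.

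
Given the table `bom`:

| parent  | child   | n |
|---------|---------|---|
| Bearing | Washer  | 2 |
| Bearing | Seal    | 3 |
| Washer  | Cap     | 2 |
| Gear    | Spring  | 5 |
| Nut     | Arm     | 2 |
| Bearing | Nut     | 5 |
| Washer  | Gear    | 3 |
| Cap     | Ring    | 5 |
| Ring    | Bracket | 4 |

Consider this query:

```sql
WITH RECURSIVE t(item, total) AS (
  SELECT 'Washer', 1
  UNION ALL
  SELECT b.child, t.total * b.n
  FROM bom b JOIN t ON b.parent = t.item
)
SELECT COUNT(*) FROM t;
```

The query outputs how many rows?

Base: (Washer, total=1).
Iteration 1: components of {Washer} -> Cap = 1*2 = 2, Gear = 1*3 = 3.
Iteration 2: components of {Cap,Gear} -> Ring = 2*5 = 10, Spring = 3*5 = 15.
Iteration 3: components of {Ring,Spring} -> Bracket = 10*4 = 40.
Iteration 4: no further components; recursion stops.
Total rows emitted: 6.

6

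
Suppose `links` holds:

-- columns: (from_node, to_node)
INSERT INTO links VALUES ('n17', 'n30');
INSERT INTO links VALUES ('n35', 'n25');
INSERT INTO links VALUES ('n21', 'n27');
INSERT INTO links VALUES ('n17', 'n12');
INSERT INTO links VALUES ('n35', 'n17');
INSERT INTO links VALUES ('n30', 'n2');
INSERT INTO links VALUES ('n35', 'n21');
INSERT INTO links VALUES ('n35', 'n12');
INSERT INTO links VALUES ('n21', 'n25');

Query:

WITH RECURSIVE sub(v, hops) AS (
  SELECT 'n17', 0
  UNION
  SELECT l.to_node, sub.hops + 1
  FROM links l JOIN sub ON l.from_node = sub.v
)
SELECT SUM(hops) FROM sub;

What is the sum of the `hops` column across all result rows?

4

Base: (n17, hops=0).
Iteration 1: edges from {n17} -> (n12, hops=1), (n30, hops=1).
Iteration 2: edges from {n12,n30} -> (n2, hops=2).
Iteration 3: no outgoing edges from {n2}; recursion stops.
SUM(hops) = 0 + 1 + 1 + 2 = 4.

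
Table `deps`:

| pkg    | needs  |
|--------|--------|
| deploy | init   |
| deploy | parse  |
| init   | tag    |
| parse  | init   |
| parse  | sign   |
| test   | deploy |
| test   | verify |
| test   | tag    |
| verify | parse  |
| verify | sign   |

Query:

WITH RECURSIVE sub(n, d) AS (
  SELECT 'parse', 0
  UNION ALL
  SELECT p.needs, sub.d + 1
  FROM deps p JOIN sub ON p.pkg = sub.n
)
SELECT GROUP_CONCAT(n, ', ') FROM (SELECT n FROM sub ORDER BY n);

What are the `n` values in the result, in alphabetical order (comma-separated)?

init, parse, sign, tag

Base: (parse, d=0).
Iteration 1: edges from {parse} -> (init, d=1), (sign, d=1).
Iteration 2: edges from {init,sign} -> (tag, d=2).
Iteration 3: no outgoing edges from {tag}; recursion stops.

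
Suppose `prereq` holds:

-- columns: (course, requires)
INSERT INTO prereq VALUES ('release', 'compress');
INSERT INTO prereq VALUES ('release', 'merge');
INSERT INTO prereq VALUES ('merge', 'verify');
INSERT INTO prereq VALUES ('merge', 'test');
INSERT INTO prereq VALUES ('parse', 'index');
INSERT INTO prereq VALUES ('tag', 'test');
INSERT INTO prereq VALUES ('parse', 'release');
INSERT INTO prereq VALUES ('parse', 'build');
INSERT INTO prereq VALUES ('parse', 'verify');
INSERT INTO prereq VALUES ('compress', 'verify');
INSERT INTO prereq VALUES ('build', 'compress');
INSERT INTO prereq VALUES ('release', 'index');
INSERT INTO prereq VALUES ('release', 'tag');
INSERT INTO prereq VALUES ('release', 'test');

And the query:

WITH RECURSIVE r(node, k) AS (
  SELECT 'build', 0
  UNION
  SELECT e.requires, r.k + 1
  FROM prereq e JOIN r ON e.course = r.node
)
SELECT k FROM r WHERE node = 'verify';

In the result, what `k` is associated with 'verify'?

2

Base: (build, k=0).
Iteration 1: edges from {build} -> (compress, k=1).
Iteration 2: edges from {compress} -> (verify, k=2).
Iteration 3: no outgoing edges from {verify}; recursion stops.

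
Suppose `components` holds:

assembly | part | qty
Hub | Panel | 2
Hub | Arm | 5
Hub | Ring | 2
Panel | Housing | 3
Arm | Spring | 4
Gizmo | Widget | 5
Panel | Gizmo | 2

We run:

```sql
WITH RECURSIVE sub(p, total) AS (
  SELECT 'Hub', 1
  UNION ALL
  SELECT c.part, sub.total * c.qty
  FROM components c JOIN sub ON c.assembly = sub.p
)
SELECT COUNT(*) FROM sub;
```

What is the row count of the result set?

8

Base: (Hub, total=1).
Iteration 1: components of {Hub} -> Arm = 1*5 = 5, Panel = 1*2 = 2, Ring = 1*2 = 2.
Iteration 2: components of {Arm,Panel,Ring} -> Gizmo = 2*2 = 4, Housing = 2*3 = 6, Spring = 5*4 = 20.
Iteration 3: components of {Gizmo,Housing,Spring} -> Widget = 4*5 = 20.
Iteration 4: no further components; recursion stops.
Total rows emitted: 8.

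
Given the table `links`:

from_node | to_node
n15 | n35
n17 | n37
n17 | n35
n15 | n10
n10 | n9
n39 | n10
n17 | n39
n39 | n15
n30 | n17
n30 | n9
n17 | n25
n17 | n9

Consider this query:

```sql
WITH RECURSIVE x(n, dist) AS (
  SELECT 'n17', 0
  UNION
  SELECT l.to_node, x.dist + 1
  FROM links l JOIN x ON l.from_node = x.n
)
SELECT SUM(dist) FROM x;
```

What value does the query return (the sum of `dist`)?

22

Base: (n17, dist=0).
Iteration 1: edges from {n17} -> (n25, dist=1), (n35, dist=1), (n37, dist=1), (n39, dist=1), (n9, dist=1).
Iteration 2: edges from {n25,n35,n37,n39,n9} -> (n10, dist=2), (n15, dist=2).
Iteration 3: edges from {n10,n15} -> (n10, dist=3), (n35, dist=3), (n9, dist=3).
Iteration 4: edges from {n10,n35,n9} -> (n9, dist=4).
Iteration 5: no outgoing edges from {n9}; recursion stops.
SUM(dist) = 0 + 1 + 1 + 1 + 1 + 1 + 2 + 2 + 3 + 3 + 3 + 4 = 22.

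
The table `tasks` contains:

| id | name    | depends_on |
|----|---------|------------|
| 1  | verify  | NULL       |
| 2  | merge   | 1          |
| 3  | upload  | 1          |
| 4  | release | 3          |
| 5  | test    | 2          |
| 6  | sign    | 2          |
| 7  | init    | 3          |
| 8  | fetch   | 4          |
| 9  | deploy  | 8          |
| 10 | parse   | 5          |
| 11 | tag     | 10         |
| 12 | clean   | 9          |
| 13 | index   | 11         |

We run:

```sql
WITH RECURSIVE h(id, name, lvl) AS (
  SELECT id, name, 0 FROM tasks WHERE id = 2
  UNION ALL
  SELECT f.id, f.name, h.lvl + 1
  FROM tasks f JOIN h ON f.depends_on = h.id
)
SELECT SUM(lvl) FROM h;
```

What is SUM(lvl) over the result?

Base: id=2 (merge) at lvl 0.
Iteration 1: rows with depends_on in {2} -> test (id 5, lvl 1), sign (id 6, lvl 1).
Iteration 2: rows with depends_on in {5,6} -> parse (id 10, lvl 2).
Iteration 3: rows with depends_on in {10} -> tag (id 11, lvl 3).
Iteration 4: rows with depends_on in {11} -> index (id 13, lvl 4).
Iteration 5: no rows with depends_on in {13}; recursion stops.
SUM(lvl) = 0 + 1 + 1 + 2 + 3 + 4 = 11.

11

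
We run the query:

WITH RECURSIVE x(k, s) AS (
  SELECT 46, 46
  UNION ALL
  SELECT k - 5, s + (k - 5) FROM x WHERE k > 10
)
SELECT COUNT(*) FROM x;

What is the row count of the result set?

9

Base: k=46, s=46.
Iteration 1: 46 > 10 holds -> k = 46 - 5 = 41, s = 46 + 41 = 87.
Iteration 2: 41 > 10 holds -> k = 41 - 5 = 36, s = 87 + 36 = 123.
Iteration 3: 36 > 10 holds -> k = 36 - 5 = 31, s = 123 + 31 = 154.
Iteration 4: 31 > 10 holds -> k = 31 - 5 = 26, s = 154 + 26 = 180.
Iteration 5: 26 > 10 holds -> k = 26 - 5 = 21, s = 180 + 21 = 201.
Iteration 6: 21 > 10 holds -> k = 21 - 5 = 16, s = 201 + 16 = 217.
Iteration 7: 16 > 10 holds -> k = 16 - 5 = 11, s = 217 + 11 = 228.
Iteration 8: 11 > 10 holds -> k = 11 - 5 = 6, s = 228 + 6 = 234.
Iteration 9: 6 > 10 fails; recursion stops.
Total rows emitted: 9.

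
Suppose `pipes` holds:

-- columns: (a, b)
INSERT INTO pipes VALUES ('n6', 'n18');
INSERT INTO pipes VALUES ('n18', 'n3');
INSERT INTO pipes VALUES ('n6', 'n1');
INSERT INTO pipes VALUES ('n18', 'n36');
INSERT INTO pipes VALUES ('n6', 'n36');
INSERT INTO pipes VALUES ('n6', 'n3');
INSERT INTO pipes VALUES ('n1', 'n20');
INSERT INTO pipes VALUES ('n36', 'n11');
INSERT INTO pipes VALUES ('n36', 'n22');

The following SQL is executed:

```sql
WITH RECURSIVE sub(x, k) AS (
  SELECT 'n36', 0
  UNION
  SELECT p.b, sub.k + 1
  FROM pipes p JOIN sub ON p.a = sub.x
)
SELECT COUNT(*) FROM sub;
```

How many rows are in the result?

3

Base: (n36, k=0).
Iteration 1: edges from {n36} -> (n11, k=1), (n22, k=1).
Iteration 2: no outgoing edges from {n11,n22}; recursion stops.
Total rows emitted: 3.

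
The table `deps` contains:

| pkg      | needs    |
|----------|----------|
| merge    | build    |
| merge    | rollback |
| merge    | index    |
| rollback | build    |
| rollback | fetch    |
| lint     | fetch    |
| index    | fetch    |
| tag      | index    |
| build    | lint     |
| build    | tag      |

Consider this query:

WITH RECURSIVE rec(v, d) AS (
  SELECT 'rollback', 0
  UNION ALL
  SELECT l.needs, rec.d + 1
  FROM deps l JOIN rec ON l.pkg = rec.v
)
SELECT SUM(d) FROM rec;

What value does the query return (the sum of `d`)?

16

Base: (rollback, d=0).
Iteration 1: edges from {rollback} -> (build, d=1), (fetch, d=1).
Iteration 2: edges from {build,fetch} -> (lint, d=2), (tag, d=2).
Iteration 3: edges from {lint,tag} -> (fetch, d=3), (index, d=3).
Iteration 4: edges from {fetch,index} -> (fetch, d=4).
Iteration 5: no outgoing edges from {fetch}; recursion stops.
SUM(d) = 0 + 1 + 1 + 2 + 2 + 3 + 3 + 4 = 16.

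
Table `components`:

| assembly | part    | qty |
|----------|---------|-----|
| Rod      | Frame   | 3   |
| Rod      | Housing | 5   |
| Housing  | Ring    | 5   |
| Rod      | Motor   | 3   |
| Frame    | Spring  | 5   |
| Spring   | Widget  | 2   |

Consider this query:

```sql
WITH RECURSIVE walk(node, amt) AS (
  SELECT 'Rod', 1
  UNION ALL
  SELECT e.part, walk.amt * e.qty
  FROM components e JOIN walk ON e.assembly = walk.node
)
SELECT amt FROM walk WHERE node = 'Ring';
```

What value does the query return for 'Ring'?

25

Base: (Rod, amt=1).
Iteration 1: components of {Rod} -> Frame = 1*3 = 3, Housing = 1*5 = 5, Motor = 1*3 = 3.
Iteration 2: components of {Frame,Housing,Motor} -> Ring = 5*5 = 25, Spring = 3*5 = 15.
Iteration 3: components of {Ring,Spring} -> Widget = 15*2 = 30.
Iteration 4: no further components; recursion stops.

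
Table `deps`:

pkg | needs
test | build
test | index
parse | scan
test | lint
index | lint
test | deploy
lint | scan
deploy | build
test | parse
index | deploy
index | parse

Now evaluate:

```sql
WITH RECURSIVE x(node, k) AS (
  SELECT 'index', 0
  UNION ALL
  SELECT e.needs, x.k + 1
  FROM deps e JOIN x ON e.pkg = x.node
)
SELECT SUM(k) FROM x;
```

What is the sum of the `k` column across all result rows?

Base: (index, k=0).
Iteration 1: edges from {index} -> (deploy, k=1), (lint, k=1), (parse, k=1).
Iteration 2: edges from {deploy,lint,parse} -> (build, k=2), (scan, k=2) x2. [UNION ALL keeps all 3 new rows, including repeats]
Iteration 3: no outgoing edges from {build,scan}; recursion stops.
SUM(k) = 0 + 1 + 1 + 1 + 2 + 2 + 2 = 9.

9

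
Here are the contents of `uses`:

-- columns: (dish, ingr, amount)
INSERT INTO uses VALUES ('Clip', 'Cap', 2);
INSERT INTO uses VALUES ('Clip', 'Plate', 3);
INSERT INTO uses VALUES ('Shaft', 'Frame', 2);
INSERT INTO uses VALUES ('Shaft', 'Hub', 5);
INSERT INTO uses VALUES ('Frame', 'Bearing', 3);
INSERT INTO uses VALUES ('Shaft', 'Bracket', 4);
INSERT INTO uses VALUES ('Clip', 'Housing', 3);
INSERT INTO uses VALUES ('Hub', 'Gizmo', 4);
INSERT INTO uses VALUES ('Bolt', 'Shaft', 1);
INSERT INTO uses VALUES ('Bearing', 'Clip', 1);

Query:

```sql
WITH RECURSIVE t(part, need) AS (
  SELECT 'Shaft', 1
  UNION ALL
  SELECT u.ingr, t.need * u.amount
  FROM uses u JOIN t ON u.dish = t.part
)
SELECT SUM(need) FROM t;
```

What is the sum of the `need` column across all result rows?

Base: (Shaft, need=1).
Iteration 1: components of {Shaft} -> Bracket = 1*4 = 4, Frame = 1*2 = 2, Hub = 1*5 = 5.
Iteration 2: components of {Bracket,Frame,Hub} -> Bearing = 2*3 = 6, Gizmo = 5*4 = 20.
Iteration 3: components of {Bearing,Gizmo} -> Clip = 6*1 = 6.
Iteration 4: components of {Clip} -> Cap = 6*2 = 12, Housing = 6*3 = 18, Plate = 6*3 = 18.
Iteration 5: no further components; recursion stops.
SUM(need) = 1 + 2 + 5 + 4 + 6 + 20 + 6 + 18 + 12 + 18 = 92.

92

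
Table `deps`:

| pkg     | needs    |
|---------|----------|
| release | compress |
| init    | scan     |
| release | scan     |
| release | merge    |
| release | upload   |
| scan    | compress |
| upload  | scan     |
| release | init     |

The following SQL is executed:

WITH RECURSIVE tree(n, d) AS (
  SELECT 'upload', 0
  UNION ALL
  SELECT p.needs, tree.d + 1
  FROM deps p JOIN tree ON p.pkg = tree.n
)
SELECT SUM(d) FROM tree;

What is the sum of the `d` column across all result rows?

3

Base: (upload, d=0).
Iteration 1: edges from {upload} -> (scan, d=1).
Iteration 2: edges from {scan} -> (compress, d=2).
Iteration 3: no outgoing edges from {compress}; recursion stops.
SUM(d) = 0 + 1 + 2 = 3.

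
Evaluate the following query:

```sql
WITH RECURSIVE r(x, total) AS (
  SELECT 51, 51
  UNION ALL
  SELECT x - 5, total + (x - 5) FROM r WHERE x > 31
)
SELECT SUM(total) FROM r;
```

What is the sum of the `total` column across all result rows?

665

Base: x=51, total=51.
Iteration 1: 51 > 31 holds -> x = 51 - 5 = 46, total = 51 + 46 = 97.
Iteration 2: 46 > 31 holds -> x = 46 - 5 = 41, total = 97 + 41 = 138.
Iteration 3: 41 > 31 holds -> x = 41 - 5 = 36, total = 138 + 36 = 174.
Iteration 4: 36 > 31 holds -> x = 36 - 5 = 31, total = 174 + 31 = 205.
Iteration 5: 31 > 31 fails; recursion stops.
SUM(total) = 51 + 97 + 138 + 174 + 205 = 665.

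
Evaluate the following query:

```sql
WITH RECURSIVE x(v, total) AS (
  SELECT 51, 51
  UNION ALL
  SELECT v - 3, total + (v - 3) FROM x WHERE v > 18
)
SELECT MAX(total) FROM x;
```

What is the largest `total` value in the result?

414

Base: v=51, total=51.
Iteration 1: 51 > 18 holds -> v = 51 - 3 = 48, total = 51 + 48 = 99.
Iteration 2: 48 > 18 holds -> v = 48 - 3 = 45, total = 99 + 45 = 144.
Iteration 3: 45 > 18 holds -> v = 45 - 3 = 42, total = 144 + 42 = 186.
Iteration 4: 42 > 18 holds -> v = 42 - 3 = 39, total = 186 + 39 = 225.
Iteration 5: 39 > 18 holds -> v = 39 - 3 = 36, total = 225 + 36 = 261.
Iteration 6: 36 > 18 holds -> v = 36 - 3 = 33, total = 261 + 33 = 294.
Iteration 7: 33 > 18 holds -> v = 33 - 3 = 30, total = 294 + 30 = 324.
Iteration 8: 30 > 18 holds -> v = 30 - 3 = 27, total = 324 + 27 = 351.
Iteration 9: 27 > 18 holds -> v = 27 - 3 = 24, total = 351 + 24 = 375.
Iteration 10: 24 > 18 holds -> v = 24 - 3 = 21, total = 375 + 21 = 396.
Iteration 11: 21 > 18 holds -> v = 21 - 3 = 18, total = 396 + 18 = 414.
Iteration 12: 18 > 18 fails; recursion stops.
total values: 51, 99, 144, 186, 225, 261, 294, 324, 351, 375, 396, 414; the maximum is 414.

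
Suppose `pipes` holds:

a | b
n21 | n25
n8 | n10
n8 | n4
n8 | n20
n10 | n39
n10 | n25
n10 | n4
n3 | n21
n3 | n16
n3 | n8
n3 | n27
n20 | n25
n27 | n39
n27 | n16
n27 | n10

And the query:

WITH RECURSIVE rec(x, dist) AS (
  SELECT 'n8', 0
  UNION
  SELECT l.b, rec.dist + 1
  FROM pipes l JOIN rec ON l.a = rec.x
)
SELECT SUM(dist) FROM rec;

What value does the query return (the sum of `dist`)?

9

Base: (n8, dist=0).
Iteration 1: edges from {n8} -> (n10, dist=1), (n20, dist=1), (n4, dist=1).
Iteration 2: edges from {n10,n20,n4} -> (n25, dist=2), (n39, dist=2), (n4, dist=2). [UNION drops 1 duplicate row(s)]
Iteration 3: no outgoing edges from {n25,n39,n4}; recursion stops.
SUM(dist) = 0 + 1 + 1 + 1 + 2 + 2 + 2 = 9.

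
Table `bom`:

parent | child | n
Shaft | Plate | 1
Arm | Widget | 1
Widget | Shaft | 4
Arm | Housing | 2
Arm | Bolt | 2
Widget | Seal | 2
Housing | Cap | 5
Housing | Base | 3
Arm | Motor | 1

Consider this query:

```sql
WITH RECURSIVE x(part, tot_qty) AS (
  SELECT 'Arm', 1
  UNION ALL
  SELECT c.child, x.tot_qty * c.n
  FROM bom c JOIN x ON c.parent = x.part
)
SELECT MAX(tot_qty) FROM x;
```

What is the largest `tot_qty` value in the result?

Base: (Arm, tot_qty=1).
Iteration 1: components of {Arm} -> Bolt = 1*2 = 2, Housing = 1*2 = 2, Motor = 1*1 = 1, Widget = 1*1 = 1.
Iteration 2: components of {Bolt,Housing,Motor,Widget} -> Base = 2*3 = 6, Cap = 2*5 = 10, Seal = 1*2 = 2, Shaft = 1*4 = 4.
Iteration 3: components of {Base,Cap,Seal,Shaft} -> Plate = 4*1 = 4.
Iteration 4: no further components; recursion stops.
tot_qty values: 1, 1, 2, 2, 1, 4, 2, 6, 10, 4; the maximum is 10.

10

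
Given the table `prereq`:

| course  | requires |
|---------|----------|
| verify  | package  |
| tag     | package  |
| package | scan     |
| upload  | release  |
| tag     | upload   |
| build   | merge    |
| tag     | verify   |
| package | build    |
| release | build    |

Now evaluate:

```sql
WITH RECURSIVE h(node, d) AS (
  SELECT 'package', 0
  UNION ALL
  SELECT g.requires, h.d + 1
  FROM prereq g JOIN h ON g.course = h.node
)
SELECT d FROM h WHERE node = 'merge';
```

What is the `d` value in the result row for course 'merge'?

Base: (package, d=0).
Iteration 1: edges from {package} -> (build, d=1), (scan, d=1).
Iteration 2: edges from {build,scan} -> (merge, d=2).
Iteration 3: no outgoing edges from {merge}; recursion stops.

2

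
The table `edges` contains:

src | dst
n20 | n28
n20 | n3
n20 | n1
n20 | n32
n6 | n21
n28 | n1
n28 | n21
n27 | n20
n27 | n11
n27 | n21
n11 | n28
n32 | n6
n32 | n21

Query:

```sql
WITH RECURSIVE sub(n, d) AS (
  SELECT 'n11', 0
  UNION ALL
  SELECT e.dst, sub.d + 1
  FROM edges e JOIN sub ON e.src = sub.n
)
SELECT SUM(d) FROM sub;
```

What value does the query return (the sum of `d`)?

Base: (n11, d=0).
Iteration 1: edges from {n11} -> (n28, d=1).
Iteration 2: edges from {n28} -> (n1, d=2), (n21, d=2).
Iteration 3: no outgoing edges from {n1,n21}; recursion stops.
SUM(d) = 0 + 1 + 2 + 2 = 5.

5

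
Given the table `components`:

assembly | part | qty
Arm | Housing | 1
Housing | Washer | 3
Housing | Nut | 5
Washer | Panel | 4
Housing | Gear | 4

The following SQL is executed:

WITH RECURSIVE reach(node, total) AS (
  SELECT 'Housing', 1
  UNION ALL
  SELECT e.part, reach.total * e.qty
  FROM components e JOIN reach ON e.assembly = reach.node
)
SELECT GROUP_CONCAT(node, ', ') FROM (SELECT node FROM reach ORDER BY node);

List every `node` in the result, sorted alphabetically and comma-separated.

Gear, Housing, Nut, Panel, Washer

Base: (Housing, total=1).
Iteration 1: components of {Housing} -> Gear = 1*4 = 4, Nut = 1*5 = 5, Washer = 1*3 = 3.
Iteration 2: components of {Gear,Nut,Washer} -> Panel = 3*4 = 12.
Iteration 3: no further components; recursion stops.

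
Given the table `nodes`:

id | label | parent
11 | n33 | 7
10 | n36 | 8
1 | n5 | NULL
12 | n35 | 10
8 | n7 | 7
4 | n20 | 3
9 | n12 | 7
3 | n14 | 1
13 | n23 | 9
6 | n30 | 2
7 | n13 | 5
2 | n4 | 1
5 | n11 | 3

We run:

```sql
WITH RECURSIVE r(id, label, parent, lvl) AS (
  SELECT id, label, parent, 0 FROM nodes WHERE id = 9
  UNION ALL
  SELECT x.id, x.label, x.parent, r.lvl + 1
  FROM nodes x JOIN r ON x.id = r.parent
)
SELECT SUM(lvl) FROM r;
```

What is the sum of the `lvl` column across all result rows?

Base: id=9 (n12), parent=7, lvl 0.
Iteration 1: join on id=7 -> n13 (id 7, parent=5, lvl 1).
Iteration 2: join on id=5 -> n11 (id 5, parent=3, lvl 2).
Iteration 3: join on id=3 -> n14 (id 3, parent=1, lvl 3).
Iteration 4: join on id=1 -> n5 (id 1, parent=NULL, lvl 4).
Iteration 5: parent is NULL; no match; recursion stops.
SUM(lvl) = 0 + 1 + 2 + 3 + 4 = 10.

10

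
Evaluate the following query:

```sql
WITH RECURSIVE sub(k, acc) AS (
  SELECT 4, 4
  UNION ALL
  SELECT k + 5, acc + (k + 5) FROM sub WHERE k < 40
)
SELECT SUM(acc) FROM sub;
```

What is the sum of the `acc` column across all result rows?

Base: k=4, acc=4.
Iteration 1: 4 < 40 holds -> k = 4 + 5 = 9, acc = 4 + 9 = 13.
Iteration 2: 9 < 40 holds -> k = 9 + 5 = 14, acc = 13 + 14 = 27.
Iteration 3: 14 < 40 holds -> k = 14 + 5 = 19, acc = 27 + 19 = 46.
Iteration 4: 19 < 40 holds -> k = 19 + 5 = 24, acc = 46 + 24 = 70.
Iteration 5: 24 < 40 holds -> k = 24 + 5 = 29, acc = 70 + 29 = 99.
Iteration 6: 29 < 40 holds -> k = 29 + 5 = 34, acc = 99 + 34 = 133.
Iteration 7: 34 < 40 holds -> k = 34 + 5 = 39, acc = 133 + 39 = 172.
Iteration 8: 39 < 40 holds -> k = 39 + 5 = 44, acc = 172 + 44 = 216.
Iteration 9: 44 < 40 fails; recursion stops.
SUM(acc) = 4 + 13 + 27 + 46 + 70 + 99 + 133 + 172 + 216 = 780.

780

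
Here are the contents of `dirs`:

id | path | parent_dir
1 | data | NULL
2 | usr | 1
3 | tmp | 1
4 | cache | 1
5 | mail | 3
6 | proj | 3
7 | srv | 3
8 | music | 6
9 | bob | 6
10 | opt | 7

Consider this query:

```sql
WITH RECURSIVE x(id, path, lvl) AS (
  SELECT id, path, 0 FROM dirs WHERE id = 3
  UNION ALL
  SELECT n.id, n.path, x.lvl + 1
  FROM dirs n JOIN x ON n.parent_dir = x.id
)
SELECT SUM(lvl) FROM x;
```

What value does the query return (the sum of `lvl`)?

9

Base: id=3 (tmp) at lvl 0.
Iteration 1: rows with parent_dir in {3} -> mail (id 5, lvl 1), proj (id 6, lvl 1), srv (id 7, lvl 1).
Iteration 2: rows with parent_dir in {5,6,7} -> music (id 8, lvl 2), bob (id 9, lvl 2), opt (id 10, lvl 2).
Iteration 3: no rows with parent_dir in {8,9,10}; recursion stops.
SUM(lvl) = 0 + 1 + 1 + 1 + 2 + 2 + 2 = 9.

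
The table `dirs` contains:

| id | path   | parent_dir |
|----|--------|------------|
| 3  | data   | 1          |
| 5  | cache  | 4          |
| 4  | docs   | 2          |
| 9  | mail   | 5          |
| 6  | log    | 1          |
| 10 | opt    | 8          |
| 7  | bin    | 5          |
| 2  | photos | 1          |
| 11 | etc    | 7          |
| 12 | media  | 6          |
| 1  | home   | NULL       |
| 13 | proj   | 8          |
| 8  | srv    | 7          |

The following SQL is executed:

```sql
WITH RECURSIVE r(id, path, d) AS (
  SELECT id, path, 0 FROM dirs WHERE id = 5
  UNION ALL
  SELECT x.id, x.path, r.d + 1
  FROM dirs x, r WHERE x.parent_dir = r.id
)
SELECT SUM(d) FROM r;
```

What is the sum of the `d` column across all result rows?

Base: id=5 (cache) at d 0.
Iteration 1: rows with parent_dir in {5} -> bin (id 7, d 1), mail (id 9, d 1).
Iteration 2: rows with parent_dir in {7,9} -> srv (id 8, d 2), etc (id 11, d 2).
Iteration 3: rows with parent_dir in {8,11} -> opt (id 10, d 3), proj (id 13, d 3).
Iteration 4: no rows with parent_dir in {10,13}; recursion stops.
SUM(d) = 0 + 1 + 1 + 2 + 2 + 3 + 3 = 12.

12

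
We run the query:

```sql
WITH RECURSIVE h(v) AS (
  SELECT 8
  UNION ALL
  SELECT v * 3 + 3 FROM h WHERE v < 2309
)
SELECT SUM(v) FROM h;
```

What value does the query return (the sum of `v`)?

Base: v=8.
Iteration 1: 8 < 2309 holds -> v = 8 * 3 + 3 = 27.
Iteration 2: 27 < 2309 holds -> v = 27 * 3 + 3 = 84.
Iteration 3: 84 < 2309 holds -> v = 84 * 3 + 3 = 255.
Iteration 4: 255 < 2309 holds -> v = 255 * 3 + 3 = 768.
Iteration 5: 768 < 2309 holds -> v = 768 * 3 + 3 = 2307.
Iteration 6: 2307 < 2309 holds -> v = 2307 * 3 + 3 = 6924.
Iteration 7: 6924 < 2309 fails; recursion stops.
SUM(v) = 8 + 27 + 84 + 255 + 768 + 2307 + 6924 = 10373.

10373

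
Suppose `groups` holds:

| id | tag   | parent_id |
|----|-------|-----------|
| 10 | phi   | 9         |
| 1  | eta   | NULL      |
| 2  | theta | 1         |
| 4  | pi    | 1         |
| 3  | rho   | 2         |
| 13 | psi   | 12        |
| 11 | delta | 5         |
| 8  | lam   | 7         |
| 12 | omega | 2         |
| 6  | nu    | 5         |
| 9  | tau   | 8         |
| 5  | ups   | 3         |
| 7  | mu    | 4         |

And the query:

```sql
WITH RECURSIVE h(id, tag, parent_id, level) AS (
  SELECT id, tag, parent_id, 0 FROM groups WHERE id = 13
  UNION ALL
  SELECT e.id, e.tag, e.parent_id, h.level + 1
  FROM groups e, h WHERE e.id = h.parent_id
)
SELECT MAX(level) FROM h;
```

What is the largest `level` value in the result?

3

Base: id=13 (psi), parent_id=12, level 0.
Iteration 1: join on id=12 -> omega (id 12, parent_id=2, level 1).
Iteration 2: join on id=2 -> theta (id 2, parent_id=1, level 2).
Iteration 3: join on id=1 -> eta (id 1, parent_id=NULL, level 3).
Iteration 4: parent_id is NULL; no match; recursion stops.
level values: 0, 1, 2, 3; the maximum is 3.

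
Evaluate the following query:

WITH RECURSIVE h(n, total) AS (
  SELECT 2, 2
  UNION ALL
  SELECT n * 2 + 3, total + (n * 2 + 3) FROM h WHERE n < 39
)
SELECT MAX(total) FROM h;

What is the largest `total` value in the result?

140

Base: n=2, total=2.
Iteration 1: 2 < 39 holds -> n = 2 * 2 + 3 = 7, total = 2 + 7 = 9.
Iteration 2: 7 < 39 holds -> n = 7 * 2 + 3 = 17, total = 9 + 17 = 26.
Iteration 3: 17 < 39 holds -> n = 17 * 2 + 3 = 37, total = 26 + 37 = 63.
Iteration 4: 37 < 39 holds -> n = 37 * 2 + 3 = 77, total = 63 + 77 = 140.
Iteration 5: 77 < 39 fails; recursion stops.
total values: 2, 9, 26, 63, 140; the maximum is 140.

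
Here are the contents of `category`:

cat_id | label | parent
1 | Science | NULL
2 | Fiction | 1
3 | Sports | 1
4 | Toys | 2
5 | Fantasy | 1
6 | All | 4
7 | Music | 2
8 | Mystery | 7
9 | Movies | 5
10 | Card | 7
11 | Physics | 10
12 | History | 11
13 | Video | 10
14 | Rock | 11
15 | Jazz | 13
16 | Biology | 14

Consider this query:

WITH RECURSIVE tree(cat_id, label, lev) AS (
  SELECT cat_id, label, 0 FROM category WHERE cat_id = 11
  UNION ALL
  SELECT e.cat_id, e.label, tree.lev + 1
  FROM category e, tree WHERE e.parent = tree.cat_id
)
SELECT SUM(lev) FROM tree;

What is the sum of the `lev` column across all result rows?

Base: cat_id=11 (Physics) at lev 0.
Iteration 1: rows with parent in {11} -> History (id 12, lev 1), Rock (id 14, lev 1).
Iteration 2: rows with parent in {12,14} -> Biology (id 16, lev 2).
Iteration 3: no rows with parent in {16}; recursion stops.
SUM(lev) = 0 + 1 + 1 + 2 = 4.

4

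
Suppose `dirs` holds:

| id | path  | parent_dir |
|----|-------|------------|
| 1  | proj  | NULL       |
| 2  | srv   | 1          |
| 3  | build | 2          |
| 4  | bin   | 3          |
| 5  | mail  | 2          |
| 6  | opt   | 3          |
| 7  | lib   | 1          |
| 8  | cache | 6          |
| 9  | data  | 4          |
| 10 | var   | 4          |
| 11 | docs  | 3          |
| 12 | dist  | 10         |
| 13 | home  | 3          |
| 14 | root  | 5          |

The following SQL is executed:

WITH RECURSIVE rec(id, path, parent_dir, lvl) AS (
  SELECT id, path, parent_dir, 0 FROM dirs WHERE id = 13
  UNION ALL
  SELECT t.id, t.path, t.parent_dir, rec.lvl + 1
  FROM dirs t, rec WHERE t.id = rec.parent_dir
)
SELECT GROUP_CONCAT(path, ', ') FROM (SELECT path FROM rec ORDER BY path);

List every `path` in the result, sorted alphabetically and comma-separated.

Base: id=13 (home), parent_dir=3, lvl 0.
Iteration 1: join on id=3 -> build (id 3, parent_dir=2, lvl 1).
Iteration 2: join on id=2 -> srv (id 2, parent_dir=1, lvl 2).
Iteration 3: join on id=1 -> proj (id 1, parent_dir=NULL, lvl 3).
Iteration 4: parent_dir is NULL; no match; recursion stops.

build, home, proj, srv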